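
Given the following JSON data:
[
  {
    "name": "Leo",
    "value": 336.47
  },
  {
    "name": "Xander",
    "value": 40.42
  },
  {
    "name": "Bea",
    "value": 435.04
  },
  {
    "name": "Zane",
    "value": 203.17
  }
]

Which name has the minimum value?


Comparing values:
  Leo: 336.47
  Xander: 40.42
  Bea: 435.04
  Zane: 203.17
Minimum: Xander (40.42)

ANSWER: Xander


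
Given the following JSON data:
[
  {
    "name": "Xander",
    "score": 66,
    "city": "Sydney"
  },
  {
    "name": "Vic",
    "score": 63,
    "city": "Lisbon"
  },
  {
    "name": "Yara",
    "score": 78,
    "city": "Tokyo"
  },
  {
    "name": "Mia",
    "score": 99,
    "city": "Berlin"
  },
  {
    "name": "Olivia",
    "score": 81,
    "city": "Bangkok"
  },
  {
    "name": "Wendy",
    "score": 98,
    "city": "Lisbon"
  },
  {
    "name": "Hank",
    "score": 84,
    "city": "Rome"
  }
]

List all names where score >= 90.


Filtering records where score >= 90:
  Xander (score=66) -> no
  Vic (score=63) -> no
  Yara (score=78) -> no
  Mia (score=99) -> YES
  Olivia (score=81) -> no
  Wendy (score=98) -> YES
  Hank (score=84) -> no


ANSWER: Mia, Wendy


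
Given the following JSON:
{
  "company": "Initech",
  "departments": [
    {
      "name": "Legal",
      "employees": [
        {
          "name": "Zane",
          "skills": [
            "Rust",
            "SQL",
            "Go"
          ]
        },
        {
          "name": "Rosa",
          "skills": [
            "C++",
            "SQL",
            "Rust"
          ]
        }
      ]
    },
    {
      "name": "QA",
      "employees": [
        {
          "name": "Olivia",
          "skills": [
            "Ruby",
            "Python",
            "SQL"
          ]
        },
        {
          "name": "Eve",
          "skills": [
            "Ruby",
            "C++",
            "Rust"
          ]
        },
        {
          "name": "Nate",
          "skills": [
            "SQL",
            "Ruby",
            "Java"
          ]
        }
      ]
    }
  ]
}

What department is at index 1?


Path: departments[1].name
Value: QA

ANSWER: QA


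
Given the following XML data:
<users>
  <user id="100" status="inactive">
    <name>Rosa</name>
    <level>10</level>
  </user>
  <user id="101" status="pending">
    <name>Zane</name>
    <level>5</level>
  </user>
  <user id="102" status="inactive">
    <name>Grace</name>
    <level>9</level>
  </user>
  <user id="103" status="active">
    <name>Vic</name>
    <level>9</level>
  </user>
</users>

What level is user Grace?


Finding user: Grace
<level>9</level>

ANSWER: 9


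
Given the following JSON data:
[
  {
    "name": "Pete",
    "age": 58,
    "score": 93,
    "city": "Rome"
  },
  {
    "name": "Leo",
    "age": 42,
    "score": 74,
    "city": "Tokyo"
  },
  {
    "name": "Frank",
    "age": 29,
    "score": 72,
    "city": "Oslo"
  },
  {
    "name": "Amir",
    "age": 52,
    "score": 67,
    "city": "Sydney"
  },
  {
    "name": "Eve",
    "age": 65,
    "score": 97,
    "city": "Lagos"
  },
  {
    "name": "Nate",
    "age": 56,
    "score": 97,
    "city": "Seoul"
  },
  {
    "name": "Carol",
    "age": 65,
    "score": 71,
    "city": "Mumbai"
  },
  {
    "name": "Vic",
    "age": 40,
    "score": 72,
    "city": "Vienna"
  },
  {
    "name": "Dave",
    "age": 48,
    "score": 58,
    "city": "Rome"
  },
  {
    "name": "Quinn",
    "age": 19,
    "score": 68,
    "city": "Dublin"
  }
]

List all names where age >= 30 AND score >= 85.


Checking both conditions:
  Pete (age=58, score=93) -> YES
  Leo (age=42, score=74) -> no
  Frank (age=29, score=72) -> no
  Amir (age=52, score=67) -> no
  Eve (age=65, score=97) -> YES
  Nate (age=56, score=97) -> YES
  Carol (age=65, score=71) -> no
  Vic (age=40, score=72) -> no
  Dave (age=48, score=58) -> no
  Quinn (age=19, score=68) -> no


ANSWER: Pete, Eve, Nate


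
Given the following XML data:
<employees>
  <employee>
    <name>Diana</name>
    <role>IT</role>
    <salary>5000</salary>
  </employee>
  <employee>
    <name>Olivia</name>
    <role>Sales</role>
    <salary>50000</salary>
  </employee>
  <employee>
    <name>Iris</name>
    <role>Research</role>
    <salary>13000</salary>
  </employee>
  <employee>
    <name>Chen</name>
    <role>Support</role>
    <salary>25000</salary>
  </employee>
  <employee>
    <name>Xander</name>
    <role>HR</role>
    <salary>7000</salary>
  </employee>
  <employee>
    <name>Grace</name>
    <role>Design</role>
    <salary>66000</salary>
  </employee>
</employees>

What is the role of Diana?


Searching for <employee> with <name>Diana</name>
Found at position 1
<role>IT</role>

ANSWER: IT


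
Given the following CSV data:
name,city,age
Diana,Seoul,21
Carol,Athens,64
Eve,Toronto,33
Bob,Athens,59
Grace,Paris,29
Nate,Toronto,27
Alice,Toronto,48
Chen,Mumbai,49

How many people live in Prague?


Scanning city column for 'Prague':
Total matches: 0

ANSWER: 0


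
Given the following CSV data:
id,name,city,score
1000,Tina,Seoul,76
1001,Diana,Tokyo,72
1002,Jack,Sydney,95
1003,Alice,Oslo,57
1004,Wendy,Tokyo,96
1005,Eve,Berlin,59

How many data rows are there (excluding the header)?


Counting rows (excluding header):
Header: id,name,city,score
Data rows: 6

ANSWER: 6


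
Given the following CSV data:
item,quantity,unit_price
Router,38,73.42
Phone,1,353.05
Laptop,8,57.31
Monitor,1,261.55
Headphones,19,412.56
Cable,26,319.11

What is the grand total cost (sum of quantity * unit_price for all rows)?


Computing row totals:
  Router: 38 * 73.42 = 2789.96
  Phone: 1 * 353.05 = 353.05
  Laptop: 8 * 57.31 = 458.48
  Monitor: 1 * 261.55 = 261.55
  Headphones: 19 * 412.56 = 7838.64
  Cable: 26 * 319.11 = 8296.86
Grand total = 2789.96 + 353.05 + 458.48 + 261.55 + 7838.64 + 8296.86 = 19998.54

ANSWER: 19998.54


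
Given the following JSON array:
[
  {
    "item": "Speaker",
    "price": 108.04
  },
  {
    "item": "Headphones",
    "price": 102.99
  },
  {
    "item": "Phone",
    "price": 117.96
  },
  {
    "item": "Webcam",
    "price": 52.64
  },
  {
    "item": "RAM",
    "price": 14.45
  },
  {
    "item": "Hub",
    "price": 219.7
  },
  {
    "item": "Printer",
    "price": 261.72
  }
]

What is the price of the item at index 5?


Array index 5 -> Hub
price = 219.7

ANSWER: 219.7


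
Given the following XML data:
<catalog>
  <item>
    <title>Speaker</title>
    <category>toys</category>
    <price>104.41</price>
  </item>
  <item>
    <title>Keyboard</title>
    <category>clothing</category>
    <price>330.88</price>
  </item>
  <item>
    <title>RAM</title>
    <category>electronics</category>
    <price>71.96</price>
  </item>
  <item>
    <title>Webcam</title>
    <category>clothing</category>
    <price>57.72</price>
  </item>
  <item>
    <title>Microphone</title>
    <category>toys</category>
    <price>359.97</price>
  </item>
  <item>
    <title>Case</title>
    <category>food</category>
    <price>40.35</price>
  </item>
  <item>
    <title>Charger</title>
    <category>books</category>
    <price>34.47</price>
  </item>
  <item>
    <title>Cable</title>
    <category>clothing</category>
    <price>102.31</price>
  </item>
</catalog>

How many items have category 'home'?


Scanning <item> elements for <category>home</category>:
Count: 0

ANSWER: 0


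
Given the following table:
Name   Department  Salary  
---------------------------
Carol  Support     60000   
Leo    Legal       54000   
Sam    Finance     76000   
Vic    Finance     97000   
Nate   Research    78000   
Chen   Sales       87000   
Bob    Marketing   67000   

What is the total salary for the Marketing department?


Marketing department members:
  Bob: 67000
Total = 67000 = 67000

ANSWER: 67000


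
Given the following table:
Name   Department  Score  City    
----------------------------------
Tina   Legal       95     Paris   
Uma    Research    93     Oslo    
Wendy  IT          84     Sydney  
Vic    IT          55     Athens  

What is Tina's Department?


Row 1: Tina
Department = Legal

ANSWER: Legal


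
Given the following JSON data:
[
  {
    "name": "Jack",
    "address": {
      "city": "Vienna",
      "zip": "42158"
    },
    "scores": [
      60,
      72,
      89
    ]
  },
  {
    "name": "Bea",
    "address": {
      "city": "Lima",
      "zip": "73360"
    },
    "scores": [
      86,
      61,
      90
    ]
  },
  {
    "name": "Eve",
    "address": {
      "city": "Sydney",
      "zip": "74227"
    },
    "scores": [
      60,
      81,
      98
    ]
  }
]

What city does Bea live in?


Path: records[1].address.city
Value: Lima

ANSWER: Lima


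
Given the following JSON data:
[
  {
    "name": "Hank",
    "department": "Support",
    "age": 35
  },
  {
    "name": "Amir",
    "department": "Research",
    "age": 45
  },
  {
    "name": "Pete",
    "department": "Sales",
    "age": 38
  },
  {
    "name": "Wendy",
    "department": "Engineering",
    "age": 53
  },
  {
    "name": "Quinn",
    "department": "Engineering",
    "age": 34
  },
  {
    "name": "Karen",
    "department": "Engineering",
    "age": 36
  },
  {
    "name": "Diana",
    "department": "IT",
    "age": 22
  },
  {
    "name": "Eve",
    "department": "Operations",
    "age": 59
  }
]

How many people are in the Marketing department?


Scanning records for department = Marketing
  No matches found
Count: 0

ANSWER: 0


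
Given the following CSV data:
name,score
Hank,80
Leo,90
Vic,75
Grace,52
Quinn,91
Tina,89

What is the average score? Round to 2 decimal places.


Scores: 80, 90, 75, 52, 91, 89
Sum = 477
Count = 6
Average = 477 / 6 = 79.50

ANSWER: 79.50


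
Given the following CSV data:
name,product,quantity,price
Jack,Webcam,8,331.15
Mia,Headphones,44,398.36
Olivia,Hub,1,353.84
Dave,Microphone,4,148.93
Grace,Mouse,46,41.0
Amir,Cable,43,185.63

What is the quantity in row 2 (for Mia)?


Row 2: Mia
Column 'quantity' = 44

ANSWER: 44


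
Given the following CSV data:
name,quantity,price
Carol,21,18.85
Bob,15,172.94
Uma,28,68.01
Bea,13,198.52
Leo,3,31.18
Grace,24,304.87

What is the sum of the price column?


Values in 'price' column:
  Row 1: 18.85
  Row 2: 172.94
  Row 3: 68.01
  Row 4: 198.52
  Row 5: 31.18
  Row 6: 304.87
Sum = 18.85 + 172.94 + 68.01 + 198.52 + 31.18 + 304.87 = 794.37

ANSWER: 794.37


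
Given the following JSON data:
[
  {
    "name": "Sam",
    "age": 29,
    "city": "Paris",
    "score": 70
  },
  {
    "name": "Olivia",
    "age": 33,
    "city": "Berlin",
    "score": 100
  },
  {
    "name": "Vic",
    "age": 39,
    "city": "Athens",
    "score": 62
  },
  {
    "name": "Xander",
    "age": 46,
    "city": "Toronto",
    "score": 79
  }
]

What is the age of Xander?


Looking up record where name = Xander
Record index: 3
Field 'age' = 46

ANSWER: 46


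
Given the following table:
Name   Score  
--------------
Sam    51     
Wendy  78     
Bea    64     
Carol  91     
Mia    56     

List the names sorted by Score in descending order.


Sorting by Score (descending):
  Carol: 91
  Wendy: 78
  Bea: 64
  Mia: 56
  Sam: 51


ANSWER: Carol, Wendy, Bea, Mia, Sam


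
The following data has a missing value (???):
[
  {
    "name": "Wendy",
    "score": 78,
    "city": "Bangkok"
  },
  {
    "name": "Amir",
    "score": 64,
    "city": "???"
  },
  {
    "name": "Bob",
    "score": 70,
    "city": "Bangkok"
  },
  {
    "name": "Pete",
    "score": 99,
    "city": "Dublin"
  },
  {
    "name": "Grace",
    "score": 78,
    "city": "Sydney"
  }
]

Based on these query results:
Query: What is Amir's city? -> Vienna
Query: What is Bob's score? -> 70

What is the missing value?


The missing value is Amir's city
From query: Amir's city = Vienna

ANSWER: Vienna


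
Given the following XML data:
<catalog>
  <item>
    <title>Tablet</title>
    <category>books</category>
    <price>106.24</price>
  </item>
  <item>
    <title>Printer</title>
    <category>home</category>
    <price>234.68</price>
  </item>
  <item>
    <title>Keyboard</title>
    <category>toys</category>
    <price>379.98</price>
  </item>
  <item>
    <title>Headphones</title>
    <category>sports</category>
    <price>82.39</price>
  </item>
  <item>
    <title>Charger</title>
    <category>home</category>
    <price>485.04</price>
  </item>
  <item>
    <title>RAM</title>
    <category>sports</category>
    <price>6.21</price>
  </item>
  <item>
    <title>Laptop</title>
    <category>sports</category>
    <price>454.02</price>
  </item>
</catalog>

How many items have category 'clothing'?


Scanning <item> elements for <category>clothing</category>:
Count: 0

ANSWER: 0


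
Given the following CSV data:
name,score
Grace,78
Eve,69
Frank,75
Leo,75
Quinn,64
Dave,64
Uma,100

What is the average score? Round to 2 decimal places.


Scores: 78, 69, 75, 75, 64, 64, 100
Sum = 525
Count = 7
Average = 525 / 7 = 75.00

ANSWER: 75.00


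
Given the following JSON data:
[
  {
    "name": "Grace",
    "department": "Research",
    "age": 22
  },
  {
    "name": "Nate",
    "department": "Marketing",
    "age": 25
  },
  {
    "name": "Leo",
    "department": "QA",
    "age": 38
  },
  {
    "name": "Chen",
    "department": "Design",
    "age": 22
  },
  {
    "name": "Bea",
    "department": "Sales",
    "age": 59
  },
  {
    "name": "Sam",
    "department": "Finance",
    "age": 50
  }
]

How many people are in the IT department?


Scanning records for department = IT
  No matches found
Count: 0

ANSWER: 0


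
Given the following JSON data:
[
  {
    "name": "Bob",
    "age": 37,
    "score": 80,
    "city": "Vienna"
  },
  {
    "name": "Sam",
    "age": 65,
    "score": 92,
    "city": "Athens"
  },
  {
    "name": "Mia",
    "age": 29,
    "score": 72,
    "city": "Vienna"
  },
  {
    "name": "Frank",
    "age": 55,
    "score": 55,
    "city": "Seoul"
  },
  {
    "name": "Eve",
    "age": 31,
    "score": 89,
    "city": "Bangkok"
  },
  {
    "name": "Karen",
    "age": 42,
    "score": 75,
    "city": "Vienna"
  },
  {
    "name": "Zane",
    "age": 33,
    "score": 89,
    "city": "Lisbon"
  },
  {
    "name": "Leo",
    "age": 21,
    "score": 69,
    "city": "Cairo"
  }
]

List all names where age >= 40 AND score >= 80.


Checking both conditions:
  Bob (age=37, score=80) -> no
  Sam (age=65, score=92) -> YES
  Mia (age=29, score=72) -> no
  Frank (age=55, score=55) -> no
  Eve (age=31, score=89) -> no
  Karen (age=42, score=75) -> no
  Zane (age=33, score=89) -> no
  Leo (age=21, score=69) -> no


ANSWER: Sam


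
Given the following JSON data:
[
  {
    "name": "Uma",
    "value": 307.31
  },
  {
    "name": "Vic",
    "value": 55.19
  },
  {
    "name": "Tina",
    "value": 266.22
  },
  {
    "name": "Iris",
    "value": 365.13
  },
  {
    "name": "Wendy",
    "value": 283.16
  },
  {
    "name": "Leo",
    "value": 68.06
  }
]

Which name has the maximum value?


Comparing values:
  Uma: 307.31
  Vic: 55.19
  Tina: 266.22
  Iris: 365.13
  Wendy: 283.16
  Leo: 68.06
Maximum: Iris (365.13)

ANSWER: Iris


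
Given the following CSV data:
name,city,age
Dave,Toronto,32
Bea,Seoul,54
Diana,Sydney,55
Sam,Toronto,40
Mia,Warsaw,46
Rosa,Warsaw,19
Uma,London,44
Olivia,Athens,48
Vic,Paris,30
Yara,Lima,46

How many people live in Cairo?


Scanning city column for 'Cairo':
Total matches: 0

ANSWER: 0


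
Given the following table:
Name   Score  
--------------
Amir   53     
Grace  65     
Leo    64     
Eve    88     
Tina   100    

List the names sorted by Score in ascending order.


Sorting by Score (ascending):
  Amir: 53
  Leo: 64
  Grace: 65
  Eve: 88
  Tina: 100


ANSWER: Amir, Leo, Grace, Eve, Tina


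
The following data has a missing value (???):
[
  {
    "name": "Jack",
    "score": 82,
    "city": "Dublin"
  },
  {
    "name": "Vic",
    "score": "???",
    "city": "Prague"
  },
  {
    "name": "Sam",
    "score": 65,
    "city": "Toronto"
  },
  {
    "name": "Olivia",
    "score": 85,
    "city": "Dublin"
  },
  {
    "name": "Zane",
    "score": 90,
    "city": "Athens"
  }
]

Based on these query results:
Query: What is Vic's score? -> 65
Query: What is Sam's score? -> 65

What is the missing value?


The missing value is Vic's score
From query: Vic's score = 65

ANSWER: 65


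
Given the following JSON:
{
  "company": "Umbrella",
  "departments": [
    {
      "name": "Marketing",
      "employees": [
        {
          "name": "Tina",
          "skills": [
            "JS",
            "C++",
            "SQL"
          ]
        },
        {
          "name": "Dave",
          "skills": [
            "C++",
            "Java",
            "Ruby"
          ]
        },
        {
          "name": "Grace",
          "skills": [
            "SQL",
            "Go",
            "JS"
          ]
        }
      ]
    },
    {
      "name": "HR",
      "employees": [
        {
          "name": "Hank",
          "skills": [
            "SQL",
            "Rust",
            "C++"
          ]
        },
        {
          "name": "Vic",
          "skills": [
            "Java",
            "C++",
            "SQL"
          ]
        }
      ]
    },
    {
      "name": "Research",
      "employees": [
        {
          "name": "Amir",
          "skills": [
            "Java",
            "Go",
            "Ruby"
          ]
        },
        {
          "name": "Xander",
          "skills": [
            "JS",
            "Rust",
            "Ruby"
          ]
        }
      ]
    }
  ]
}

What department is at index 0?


Path: departments[0].name
Value: Marketing

ANSWER: Marketing


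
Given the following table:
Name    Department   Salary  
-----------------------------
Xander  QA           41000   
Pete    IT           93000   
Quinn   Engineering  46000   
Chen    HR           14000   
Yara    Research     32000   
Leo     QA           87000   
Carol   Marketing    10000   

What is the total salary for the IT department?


IT department members:
  Pete: 93000
Total = 93000 = 93000

ANSWER: 93000


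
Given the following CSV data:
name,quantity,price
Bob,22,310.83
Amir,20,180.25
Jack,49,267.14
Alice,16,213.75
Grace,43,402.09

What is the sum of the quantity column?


Values in 'quantity' column:
  Row 1: 22
  Row 2: 20
  Row 3: 49
  Row 4: 16
  Row 5: 43
Sum = 22 + 20 + 49 + 16 + 43 = 150

ANSWER: 150


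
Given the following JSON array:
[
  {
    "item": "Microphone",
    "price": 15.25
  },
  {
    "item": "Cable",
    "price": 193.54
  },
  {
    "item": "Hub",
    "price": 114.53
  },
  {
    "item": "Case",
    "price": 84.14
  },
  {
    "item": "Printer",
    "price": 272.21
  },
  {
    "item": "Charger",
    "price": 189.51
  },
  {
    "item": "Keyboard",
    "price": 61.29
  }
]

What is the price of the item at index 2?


Array index 2 -> Hub
price = 114.53

ANSWER: 114.53


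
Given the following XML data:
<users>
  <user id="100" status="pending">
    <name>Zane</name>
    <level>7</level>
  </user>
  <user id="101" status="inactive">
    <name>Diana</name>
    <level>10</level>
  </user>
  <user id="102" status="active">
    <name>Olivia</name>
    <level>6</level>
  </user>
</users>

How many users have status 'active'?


Counting users with status='active':
  Olivia (id=102) -> MATCH
Count: 1

ANSWER: 1


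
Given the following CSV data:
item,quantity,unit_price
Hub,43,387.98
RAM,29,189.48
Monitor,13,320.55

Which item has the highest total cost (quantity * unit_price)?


Computing row totals:
  Hub: 16683.14
  RAM: 5494.92
  Monitor: 4167.15
Maximum: Hub (16683.14)

ANSWER: Hub


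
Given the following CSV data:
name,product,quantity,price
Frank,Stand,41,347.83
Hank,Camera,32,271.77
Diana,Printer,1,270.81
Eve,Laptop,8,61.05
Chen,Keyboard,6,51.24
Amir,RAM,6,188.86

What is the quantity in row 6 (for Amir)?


Row 6: Amir
Column 'quantity' = 6

ANSWER: 6


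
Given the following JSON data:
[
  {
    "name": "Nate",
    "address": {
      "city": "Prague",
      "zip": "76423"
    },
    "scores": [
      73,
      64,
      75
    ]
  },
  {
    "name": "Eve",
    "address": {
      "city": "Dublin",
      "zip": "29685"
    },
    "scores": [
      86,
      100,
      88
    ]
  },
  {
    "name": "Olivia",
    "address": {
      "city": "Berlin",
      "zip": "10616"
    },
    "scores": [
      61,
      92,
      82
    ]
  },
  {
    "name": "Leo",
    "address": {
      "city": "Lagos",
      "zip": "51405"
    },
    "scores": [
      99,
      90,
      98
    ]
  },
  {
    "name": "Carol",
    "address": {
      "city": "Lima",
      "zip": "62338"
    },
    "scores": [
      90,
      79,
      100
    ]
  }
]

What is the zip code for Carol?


Path: records[4].address.zip
Value: 62338

ANSWER: 62338


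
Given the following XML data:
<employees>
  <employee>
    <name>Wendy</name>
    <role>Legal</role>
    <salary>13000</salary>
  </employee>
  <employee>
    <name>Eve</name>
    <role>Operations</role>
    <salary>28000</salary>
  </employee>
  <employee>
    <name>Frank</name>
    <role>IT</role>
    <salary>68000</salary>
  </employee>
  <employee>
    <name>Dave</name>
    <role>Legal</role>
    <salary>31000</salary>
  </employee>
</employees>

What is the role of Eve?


Searching for <employee> with <name>Eve</name>
Found at position 2
<role>Operations</role>

ANSWER: Operations


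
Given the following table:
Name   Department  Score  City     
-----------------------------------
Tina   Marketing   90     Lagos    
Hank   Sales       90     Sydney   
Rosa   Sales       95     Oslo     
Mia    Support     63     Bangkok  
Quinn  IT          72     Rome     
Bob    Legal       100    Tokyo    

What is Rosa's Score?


Row 3: Rosa
Score = 95

ANSWER: 95


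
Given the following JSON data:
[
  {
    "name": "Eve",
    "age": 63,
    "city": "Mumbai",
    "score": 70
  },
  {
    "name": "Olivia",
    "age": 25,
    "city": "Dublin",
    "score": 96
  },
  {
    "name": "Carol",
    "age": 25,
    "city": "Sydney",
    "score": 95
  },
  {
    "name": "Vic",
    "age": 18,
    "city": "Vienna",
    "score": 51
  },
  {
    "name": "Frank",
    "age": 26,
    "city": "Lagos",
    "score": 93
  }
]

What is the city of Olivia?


Looking up record where name = Olivia
Record index: 1
Field 'city' = Dublin

ANSWER: Dublin


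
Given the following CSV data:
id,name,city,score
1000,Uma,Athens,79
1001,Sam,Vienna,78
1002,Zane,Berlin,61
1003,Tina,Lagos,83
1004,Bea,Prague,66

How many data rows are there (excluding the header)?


Counting rows (excluding header):
Header: id,name,city,score
Data rows: 5

ANSWER: 5


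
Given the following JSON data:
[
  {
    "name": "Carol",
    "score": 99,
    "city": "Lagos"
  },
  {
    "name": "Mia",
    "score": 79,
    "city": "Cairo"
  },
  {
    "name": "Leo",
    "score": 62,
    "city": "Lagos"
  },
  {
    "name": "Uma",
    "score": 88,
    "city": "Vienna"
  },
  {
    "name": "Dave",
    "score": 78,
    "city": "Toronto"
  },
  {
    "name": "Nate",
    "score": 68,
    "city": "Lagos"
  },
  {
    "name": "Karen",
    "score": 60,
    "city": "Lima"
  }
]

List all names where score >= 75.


Filtering records where score >= 75:
  Carol (score=99) -> YES
  Mia (score=79) -> YES
  Leo (score=62) -> no
  Uma (score=88) -> YES
  Dave (score=78) -> YES
  Nate (score=68) -> no
  Karen (score=60) -> no


ANSWER: Carol, Mia, Uma, Dave


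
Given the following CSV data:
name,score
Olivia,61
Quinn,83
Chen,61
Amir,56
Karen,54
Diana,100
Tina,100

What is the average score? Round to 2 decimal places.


Scores: 61, 83, 61, 56, 54, 100, 100
Sum = 515
Count = 7
Average = 515 / 7 = 73.57

ANSWER: 73.57


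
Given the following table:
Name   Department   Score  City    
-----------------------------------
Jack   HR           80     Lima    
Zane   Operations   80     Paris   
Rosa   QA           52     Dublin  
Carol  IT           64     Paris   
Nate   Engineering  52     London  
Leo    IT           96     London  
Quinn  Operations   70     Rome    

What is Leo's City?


Row 6: Leo
City = London

ANSWER: London


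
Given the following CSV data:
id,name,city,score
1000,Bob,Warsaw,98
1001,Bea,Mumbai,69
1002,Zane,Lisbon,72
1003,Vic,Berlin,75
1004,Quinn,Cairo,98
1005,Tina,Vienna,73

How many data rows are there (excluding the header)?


Counting rows (excluding header):
Header: id,name,city,score
Data rows: 6

ANSWER: 6


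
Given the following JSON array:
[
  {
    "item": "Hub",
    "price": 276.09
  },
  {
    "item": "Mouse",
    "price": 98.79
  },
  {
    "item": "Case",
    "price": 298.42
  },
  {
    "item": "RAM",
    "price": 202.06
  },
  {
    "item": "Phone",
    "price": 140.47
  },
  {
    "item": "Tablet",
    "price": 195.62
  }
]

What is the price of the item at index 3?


Array index 3 -> RAM
price = 202.06

ANSWER: 202.06


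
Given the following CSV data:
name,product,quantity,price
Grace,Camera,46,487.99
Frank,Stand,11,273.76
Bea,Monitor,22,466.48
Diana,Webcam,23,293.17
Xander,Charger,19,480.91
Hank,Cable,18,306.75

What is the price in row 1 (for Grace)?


Row 1: Grace
Column 'price' = 487.99

ANSWER: 487.99


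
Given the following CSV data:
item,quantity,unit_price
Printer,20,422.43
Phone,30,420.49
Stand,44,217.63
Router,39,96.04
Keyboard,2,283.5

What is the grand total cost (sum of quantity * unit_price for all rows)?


Computing row totals:
  Printer: 20 * 422.43 = 8448.6
  Phone: 30 * 420.49 = 12614.7
  Stand: 44 * 217.63 = 9575.72
  Router: 39 * 96.04 = 3745.56
  Keyboard: 2 * 283.5 = 567.0
Grand total = 8448.6 + 12614.7 + 9575.72 + 3745.56 + 567.0 = 34951.58

ANSWER: 34951.58


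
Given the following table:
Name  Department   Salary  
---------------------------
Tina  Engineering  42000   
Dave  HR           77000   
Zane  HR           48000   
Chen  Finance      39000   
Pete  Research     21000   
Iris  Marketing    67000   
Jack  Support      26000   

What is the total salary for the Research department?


Research department members:
  Pete: 21000
Total = 21000 = 21000

ANSWER: 21000


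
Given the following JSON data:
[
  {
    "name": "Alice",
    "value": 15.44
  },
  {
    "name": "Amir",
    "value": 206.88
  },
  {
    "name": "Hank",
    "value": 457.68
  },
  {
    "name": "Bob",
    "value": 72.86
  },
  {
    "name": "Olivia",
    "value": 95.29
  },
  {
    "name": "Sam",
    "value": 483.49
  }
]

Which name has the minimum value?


Comparing values:
  Alice: 15.44
  Amir: 206.88
  Hank: 457.68
  Bob: 72.86
  Olivia: 95.29
  Sam: 483.49
Minimum: Alice (15.44)

ANSWER: Alice


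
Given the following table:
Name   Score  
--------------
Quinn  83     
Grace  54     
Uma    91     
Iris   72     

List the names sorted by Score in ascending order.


Sorting by Score (ascending):
  Grace: 54
  Iris: 72
  Quinn: 83
  Uma: 91


ANSWER: Grace, Iris, Quinn, Uma


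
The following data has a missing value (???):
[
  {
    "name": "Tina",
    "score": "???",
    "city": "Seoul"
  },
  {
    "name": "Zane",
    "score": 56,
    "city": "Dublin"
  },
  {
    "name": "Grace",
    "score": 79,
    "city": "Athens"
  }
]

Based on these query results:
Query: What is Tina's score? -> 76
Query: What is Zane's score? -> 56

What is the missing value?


The missing value is Tina's score
From query: Tina's score = 76

ANSWER: 76


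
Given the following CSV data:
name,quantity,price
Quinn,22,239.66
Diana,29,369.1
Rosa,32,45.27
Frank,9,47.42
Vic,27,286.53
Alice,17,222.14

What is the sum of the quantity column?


Values in 'quantity' column:
  Row 1: 22
  Row 2: 29
  Row 3: 32
  Row 4: 9
  Row 5: 27
  Row 6: 17
Sum = 22 + 29 + 32 + 9 + 27 + 17 = 136

ANSWER: 136


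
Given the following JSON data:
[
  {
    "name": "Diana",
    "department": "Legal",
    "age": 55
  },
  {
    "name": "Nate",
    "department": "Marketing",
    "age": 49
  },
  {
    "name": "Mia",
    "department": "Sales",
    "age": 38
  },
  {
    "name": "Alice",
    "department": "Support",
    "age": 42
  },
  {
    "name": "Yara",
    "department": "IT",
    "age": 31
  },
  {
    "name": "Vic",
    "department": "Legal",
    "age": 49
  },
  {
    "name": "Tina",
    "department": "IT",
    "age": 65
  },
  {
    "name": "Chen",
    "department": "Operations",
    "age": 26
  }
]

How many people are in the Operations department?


Scanning records for department = Operations
  Record 7: Chen
Count: 1

ANSWER: 1


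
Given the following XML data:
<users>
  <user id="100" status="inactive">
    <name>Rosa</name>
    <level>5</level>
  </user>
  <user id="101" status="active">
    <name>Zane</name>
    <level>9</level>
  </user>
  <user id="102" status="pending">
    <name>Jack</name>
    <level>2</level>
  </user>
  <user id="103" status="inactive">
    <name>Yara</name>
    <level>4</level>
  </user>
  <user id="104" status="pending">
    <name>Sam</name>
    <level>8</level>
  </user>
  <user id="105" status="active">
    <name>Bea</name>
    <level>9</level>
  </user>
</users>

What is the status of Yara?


Finding user with name = Yara
user id="103" status="inactive"

ANSWER: inactive


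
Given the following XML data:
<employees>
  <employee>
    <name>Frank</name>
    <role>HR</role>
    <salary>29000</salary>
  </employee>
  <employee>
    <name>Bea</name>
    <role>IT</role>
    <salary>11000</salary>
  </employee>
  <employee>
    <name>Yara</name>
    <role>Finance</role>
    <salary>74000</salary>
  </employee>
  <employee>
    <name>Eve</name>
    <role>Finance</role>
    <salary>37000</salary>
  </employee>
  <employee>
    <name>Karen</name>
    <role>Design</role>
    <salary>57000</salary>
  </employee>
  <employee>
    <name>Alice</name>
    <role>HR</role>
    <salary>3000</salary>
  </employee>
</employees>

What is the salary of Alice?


Searching for <employee> with <name>Alice</name>
Found at position 6
<salary>3000</salary>

ANSWER: 3000


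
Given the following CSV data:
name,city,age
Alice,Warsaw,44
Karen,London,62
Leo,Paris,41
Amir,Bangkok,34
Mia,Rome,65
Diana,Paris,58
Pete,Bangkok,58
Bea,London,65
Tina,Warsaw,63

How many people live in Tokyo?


Scanning city column for 'Tokyo':
Total matches: 0

ANSWER: 0


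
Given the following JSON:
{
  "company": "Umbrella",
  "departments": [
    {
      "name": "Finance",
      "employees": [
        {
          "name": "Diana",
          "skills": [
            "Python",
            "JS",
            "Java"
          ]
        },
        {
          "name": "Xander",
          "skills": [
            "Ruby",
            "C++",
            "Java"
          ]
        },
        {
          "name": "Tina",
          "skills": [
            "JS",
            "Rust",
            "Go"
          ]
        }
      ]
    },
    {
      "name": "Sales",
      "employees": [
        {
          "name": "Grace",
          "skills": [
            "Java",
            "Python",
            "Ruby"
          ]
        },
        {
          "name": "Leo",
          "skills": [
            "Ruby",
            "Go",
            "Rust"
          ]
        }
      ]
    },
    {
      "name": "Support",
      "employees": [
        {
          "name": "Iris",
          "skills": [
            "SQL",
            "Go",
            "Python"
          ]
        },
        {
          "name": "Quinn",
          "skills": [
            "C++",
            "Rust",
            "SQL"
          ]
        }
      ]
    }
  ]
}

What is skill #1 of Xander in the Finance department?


Path: departments[0].employees[1].skills[0]
Value: Ruby

ANSWER: Ruby


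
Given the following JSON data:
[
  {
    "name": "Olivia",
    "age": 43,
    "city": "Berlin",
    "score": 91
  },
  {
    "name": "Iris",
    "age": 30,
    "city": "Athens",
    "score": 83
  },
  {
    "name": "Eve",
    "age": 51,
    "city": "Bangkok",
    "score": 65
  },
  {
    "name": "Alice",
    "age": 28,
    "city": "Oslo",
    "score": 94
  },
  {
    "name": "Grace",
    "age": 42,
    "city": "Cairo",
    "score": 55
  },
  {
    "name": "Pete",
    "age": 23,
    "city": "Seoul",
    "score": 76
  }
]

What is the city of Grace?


Looking up record where name = Grace
Record index: 4
Field 'city' = Cairo

ANSWER: Cairo


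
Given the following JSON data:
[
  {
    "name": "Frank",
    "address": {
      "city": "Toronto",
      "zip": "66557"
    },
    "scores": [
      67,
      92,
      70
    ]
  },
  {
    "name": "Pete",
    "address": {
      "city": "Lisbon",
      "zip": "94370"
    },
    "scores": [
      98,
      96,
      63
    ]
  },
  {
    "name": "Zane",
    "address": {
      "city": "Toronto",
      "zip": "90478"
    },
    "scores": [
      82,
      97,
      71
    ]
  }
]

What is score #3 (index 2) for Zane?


Path: records[2].scores[2]
Value: 71

ANSWER: 71


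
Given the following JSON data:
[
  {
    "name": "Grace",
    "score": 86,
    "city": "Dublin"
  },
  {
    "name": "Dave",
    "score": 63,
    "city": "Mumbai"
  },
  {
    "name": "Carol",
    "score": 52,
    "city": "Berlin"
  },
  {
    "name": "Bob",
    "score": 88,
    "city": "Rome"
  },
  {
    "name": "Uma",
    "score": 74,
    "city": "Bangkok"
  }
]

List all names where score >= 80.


Filtering records where score >= 80:
  Grace (score=86) -> YES
  Dave (score=63) -> no
  Carol (score=52) -> no
  Bob (score=88) -> YES
  Uma (score=74) -> no


ANSWER: Grace, Bob


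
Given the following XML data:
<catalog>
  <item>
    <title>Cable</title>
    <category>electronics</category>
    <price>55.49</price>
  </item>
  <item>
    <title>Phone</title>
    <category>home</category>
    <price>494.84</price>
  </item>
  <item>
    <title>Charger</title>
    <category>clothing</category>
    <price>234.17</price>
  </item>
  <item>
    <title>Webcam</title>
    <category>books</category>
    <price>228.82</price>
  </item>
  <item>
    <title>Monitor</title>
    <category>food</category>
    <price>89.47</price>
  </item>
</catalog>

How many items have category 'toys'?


Scanning <item> elements for <category>toys</category>:
Count: 0

ANSWER: 0


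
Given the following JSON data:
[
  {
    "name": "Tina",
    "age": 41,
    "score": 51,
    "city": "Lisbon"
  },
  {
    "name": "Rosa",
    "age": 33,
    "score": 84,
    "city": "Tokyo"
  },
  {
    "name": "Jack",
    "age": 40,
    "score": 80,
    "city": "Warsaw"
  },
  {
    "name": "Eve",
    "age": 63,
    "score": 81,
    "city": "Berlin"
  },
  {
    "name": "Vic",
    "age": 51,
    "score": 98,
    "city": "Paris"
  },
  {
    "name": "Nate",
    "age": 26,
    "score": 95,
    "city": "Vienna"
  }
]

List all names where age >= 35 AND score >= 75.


Checking both conditions:
  Tina (age=41, score=51) -> no
  Rosa (age=33, score=84) -> no
  Jack (age=40, score=80) -> YES
  Eve (age=63, score=81) -> YES
  Vic (age=51, score=98) -> YES
  Nate (age=26, score=95) -> no


ANSWER: Jack, Eve, Vic


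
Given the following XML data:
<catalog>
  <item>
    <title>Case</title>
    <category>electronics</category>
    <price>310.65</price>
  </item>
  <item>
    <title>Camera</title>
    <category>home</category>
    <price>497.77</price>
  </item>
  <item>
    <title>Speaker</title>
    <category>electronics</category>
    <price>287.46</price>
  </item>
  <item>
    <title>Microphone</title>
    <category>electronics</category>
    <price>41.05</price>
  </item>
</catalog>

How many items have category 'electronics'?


Scanning <item> elements for <category>electronics</category>:
  Item 1: Case -> MATCH
  Item 3: Speaker -> MATCH
  Item 4: Microphone -> MATCH
Count: 3

ANSWER: 3


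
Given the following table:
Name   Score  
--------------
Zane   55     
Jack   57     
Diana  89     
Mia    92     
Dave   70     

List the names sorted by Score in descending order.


Sorting by Score (descending):
  Mia: 92
  Diana: 89
  Dave: 70
  Jack: 57
  Zane: 55


ANSWER: Mia, Diana, Dave, Jack, Zane


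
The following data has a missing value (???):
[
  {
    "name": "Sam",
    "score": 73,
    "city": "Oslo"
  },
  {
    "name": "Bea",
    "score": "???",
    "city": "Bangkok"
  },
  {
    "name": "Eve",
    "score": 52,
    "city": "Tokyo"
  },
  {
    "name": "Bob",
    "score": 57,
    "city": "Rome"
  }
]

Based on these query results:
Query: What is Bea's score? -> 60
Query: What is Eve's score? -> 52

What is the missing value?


The missing value is Bea's score
From query: Bea's score = 60

ANSWER: 60


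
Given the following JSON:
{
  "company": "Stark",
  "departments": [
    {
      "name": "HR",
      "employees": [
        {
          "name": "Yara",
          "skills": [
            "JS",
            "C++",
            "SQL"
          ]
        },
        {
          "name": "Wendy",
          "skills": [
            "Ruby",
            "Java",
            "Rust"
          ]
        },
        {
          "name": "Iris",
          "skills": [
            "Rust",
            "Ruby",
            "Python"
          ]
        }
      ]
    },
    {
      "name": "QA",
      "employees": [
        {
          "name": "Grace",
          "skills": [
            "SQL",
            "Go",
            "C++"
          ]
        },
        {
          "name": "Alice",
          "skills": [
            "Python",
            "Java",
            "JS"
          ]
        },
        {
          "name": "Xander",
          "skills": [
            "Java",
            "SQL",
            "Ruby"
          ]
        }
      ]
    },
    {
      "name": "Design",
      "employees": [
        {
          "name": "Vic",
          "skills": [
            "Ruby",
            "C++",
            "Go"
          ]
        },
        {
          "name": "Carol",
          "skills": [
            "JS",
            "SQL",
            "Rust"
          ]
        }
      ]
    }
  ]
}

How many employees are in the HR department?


Path: departments[0].employees
Count: 3

ANSWER: 3


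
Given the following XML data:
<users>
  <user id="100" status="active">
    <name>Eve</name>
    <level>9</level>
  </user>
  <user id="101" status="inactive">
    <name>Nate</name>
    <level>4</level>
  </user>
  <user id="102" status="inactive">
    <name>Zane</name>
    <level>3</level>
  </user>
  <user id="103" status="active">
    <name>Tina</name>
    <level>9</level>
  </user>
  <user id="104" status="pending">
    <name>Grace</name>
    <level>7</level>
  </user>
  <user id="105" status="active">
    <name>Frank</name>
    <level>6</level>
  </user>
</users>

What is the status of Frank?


Finding user with name = Frank
user id="105" status="active"

ANSWER: active


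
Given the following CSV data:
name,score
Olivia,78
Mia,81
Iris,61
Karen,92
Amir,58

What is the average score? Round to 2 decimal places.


Scores: 78, 81, 61, 92, 58
Sum = 370
Count = 5
Average = 370 / 5 = 74.00

ANSWER: 74.00


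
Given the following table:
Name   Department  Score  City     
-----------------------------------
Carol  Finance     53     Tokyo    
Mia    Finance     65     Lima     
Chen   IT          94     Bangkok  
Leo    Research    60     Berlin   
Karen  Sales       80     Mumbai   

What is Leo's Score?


Row 4: Leo
Score = 60

ANSWER: 60


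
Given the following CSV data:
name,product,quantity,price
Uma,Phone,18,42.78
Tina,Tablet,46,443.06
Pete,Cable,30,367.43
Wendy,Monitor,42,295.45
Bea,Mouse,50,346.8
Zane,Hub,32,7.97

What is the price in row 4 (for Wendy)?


Row 4: Wendy
Column 'price' = 295.45

ANSWER: 295.45


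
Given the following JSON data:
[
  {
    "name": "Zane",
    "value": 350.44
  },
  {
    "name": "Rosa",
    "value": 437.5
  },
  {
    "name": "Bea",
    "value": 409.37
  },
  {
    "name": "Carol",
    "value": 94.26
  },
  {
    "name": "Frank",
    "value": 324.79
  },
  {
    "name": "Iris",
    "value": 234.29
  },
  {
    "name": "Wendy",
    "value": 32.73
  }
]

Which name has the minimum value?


Comparing values:
  Zane: 350.44
  Rosa: 437.5
  Bea: 409.37
  Carol: 94.26
  Frank: 324.79
  Iris: 234.29
  Wendy: 32.73
Minimum: Wendy (32.73)

ANSWER: Wendy


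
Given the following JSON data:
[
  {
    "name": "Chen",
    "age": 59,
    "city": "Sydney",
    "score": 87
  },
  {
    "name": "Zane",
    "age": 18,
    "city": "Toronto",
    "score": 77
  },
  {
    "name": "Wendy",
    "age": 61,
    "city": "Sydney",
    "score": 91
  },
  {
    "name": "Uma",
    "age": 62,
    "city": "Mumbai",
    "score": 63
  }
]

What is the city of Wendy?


Looking up record where name = Wendy
Record index: 2
Field 'city' = Sydney

ANSWER: Sydney
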